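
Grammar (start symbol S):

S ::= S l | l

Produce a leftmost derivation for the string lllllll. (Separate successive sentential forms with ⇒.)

S ⇒ Sl   [S ::= S l]
Sl ⇒ Sll   [S ::= S l]
Sll ⇒ Slll   [S ::= S l]
Slll ⇒ Sllll   [S ::= S l]
Sllll ⇒ Slllll   [S ::= S l]
Slllll ⇒ Sllllll   [S ::= S l]
Sllllll ⇒ lllllll   [S ::= l]

S⇒Sl⇒Sll⇒Slll⇒Sllll⇒Slllll⇒Sllllll⇒lllllll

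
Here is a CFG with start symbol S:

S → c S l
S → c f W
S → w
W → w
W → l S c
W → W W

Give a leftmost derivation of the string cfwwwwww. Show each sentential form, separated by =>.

S=>cfW=>cfWW=>cfWWW=>cfWWWW=>cfWWWWW=>cfWWWWWW=>cfwWWWWW=>cfwwWWWW=>cfwwwWWW=>cfwwwwWW=>cfwwwwwW=>cfwwwwww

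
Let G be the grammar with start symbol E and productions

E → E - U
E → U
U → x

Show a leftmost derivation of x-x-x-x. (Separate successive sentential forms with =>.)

E => E-U   [E → E - U]
E-U => E-U-U   [E → E - U]
E-U-U => E-U-U-U   [E → E - U]
E-U-U-U => U-U-U-U   [E → U]
U-U-U-U => x-U-U-U   [U → x]
x-U-U-U => x-x-U-U   [U → x]
x-x-U-U => x-x-x-U   [U → x]
x-x-x-U => x-x-x-x   [U → x]

E=>E-U=>E-U-U=>E-U-U-U=>U-U-U-U=>x-U-U-U=>x-x-U-U=>x-x-x-U=>x-x-x-x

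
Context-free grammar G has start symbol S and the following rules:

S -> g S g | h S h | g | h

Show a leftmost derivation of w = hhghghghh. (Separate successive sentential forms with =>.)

S => hSh   [S -> h S h]
hSh => hhShh   [S -> h S h]
hhShh => hhgSghh   [S -> g S g]
hhgSghh => hhghShghh   [S -> h S h]
hhghShghh => hhghghghh   [S -> g]

S => hSh => hhShh => hhgSghh => hhghShghh => hhghghghh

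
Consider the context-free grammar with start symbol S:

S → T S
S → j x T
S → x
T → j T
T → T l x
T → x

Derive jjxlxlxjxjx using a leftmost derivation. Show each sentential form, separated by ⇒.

S⇒TS⇒jTS⇒jTlxS⇒jjTlxS⇒jjTlxlxS⇒jjxlxlxS⇒jjxlxlxjxT⇒jjxlxlxjxjT⇒jjxlxlxjxjx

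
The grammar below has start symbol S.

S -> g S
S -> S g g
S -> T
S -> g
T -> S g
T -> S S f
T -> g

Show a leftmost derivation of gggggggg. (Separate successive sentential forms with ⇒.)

S ⇒ T ⇒ Sg ⇒ gSg ⇒ ggSg ⇒ ggSggg ⇒ ggSggggg ⇒ gggggggg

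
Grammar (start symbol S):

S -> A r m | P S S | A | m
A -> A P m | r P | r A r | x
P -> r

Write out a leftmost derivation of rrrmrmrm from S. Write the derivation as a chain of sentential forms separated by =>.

S=>A=>APm=>APmPm=>APmPmPm=>rPPmPmPm=>rrPmPmPm=>rrrmPmPm=>rrrmrmPm=>rrrmrmrm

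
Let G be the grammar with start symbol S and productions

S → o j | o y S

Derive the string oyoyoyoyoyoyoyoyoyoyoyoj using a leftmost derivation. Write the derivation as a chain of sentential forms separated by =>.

S => oyS => oyoyS => oyoyoyS => oyoyoyoyS => oyoyoyoyoyS => oyoyoyoyoyoyS => oyoyoyoyoyoyoyS => oyoyoyoyoyoyoyoyS => oyoyoyoyoyoyoyoyoyS => oyoyoyoyoyoyoyoyoyoyS => oyoyoyoyoyoyoyoyoyoyoyS => oyoyoyoyoyoyoyoyoyoyoyoj

S => oyS   [S → o y S]
oyS => oyoyS   [S → o y S]
oyoyS => oyoyoyS   [S → o y S]
oyoyoyS => oyoyoyoyS   [S → o y S]
oyoyoyoyS => oyoyoyoyoyS   [S → o y S]
oyoyoyoyoyS => oyoyoyoyoyoyS   [S → o y S]
oyoyoyoyoyoyS => oyoyoyoyoyoyoyS   [S → o y S]
oyoyoyoyoyoyoyS => oyoyoyoyoyoyoyoyS   [S → o y S]
oyoyoyoyoyoyoyoyS => oyoyoyoyoyoyoyoyoyS   [S → o y S]
oyoyoyoyoyoyoyoyoyS => oyoyoyoyoyoyoyoyoyoyS   [S → o y S]
oyoyoyoyoyoyoyoyoyoyS => oyoyoyoyoyoyoyoyoyoyoyS   [S → o y S]
oyoyoyoyoyoyoyoyoyoyoyS => oyoyoyoyoyoyoyoyoyoyoyoj   [S → o j]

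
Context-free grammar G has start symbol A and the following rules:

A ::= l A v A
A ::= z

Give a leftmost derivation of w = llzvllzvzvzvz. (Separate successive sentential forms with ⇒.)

A ⇒ lAvA ⇒ llAvAvA ⇒ llzvAvA ⇒ llzvlAvAvA ⇒ llzvllAvAvAvA ⇒ llzvllzvAvAvA ⇒ llzvllzvzvAvA ⇒ llzvllzvzvzvA ⇒ llzvllzvzvzvz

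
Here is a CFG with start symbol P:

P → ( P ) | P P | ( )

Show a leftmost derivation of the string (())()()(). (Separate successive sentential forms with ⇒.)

P ⇒ PP   [P → P P]
PP ⇒ PPP   [P → P P]
PPP ⇒ (P)PP   [P → ( P )]
(P)PP ⇒ (())PP   [P → ( )]
(())PP ⇒ (())PPP   [P → P P]
(())PPP ⇒ (())()PP   [P → ( )]
(())()PP ⇒ (())()()P   [P → ( )]
(())()()P ⇒ (())()()()   [P → ( )]

P ⇒ PP ⇒ PPP ⇒ (P)PP ⇒ (())PP ⇒ (())PPP ⇒ (())()PP ⇒ (())()()P ⇒ (())()()()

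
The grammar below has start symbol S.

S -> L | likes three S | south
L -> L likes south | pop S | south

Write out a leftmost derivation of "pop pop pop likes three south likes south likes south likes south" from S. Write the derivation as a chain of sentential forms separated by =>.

S => L => pop S => pop L => pop L likes south => pop L likes south likes south => pop pop S likes south likes south => pop pop L likes south likes south => pop pop L likes south likes south likes south => pop pop pop S likes south likes south likes south => pop pop pop likes three S likes south likes south likes south => pop pop pop likes three south likes south likes south likes south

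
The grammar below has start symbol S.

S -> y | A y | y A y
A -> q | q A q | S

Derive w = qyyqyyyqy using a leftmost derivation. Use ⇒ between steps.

S ⇒ Ay ⇒ qAqy ⇒ qSqy ⇒ qyAyqy ⇒ qySyqy ⇒ qyAyyqy ⇒ qySyyqy ⇒ qyyAyyyqy ⇒ qyyqyyyqy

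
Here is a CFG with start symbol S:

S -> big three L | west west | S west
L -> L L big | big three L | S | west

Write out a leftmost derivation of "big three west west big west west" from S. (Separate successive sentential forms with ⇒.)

S ⇒ S west   [S -> S west]
S west ⇒ S west west   [S -> S west]
S west west ⇒ big three L west west   [S -> big three L]
big three L west west ⇒ big three L L big west west   [L -> L L big]
big three L L big west west ⇒ big three west L big west west   [L -> west]
big three west L big west west ⇒ big three west west big west west   [L -> west]

S ⇒ S west ⇒ S west west ⇒ big three L west west ⇒ big three L L big west west ⇒ big three west L big west west ⇒ big three west west big west west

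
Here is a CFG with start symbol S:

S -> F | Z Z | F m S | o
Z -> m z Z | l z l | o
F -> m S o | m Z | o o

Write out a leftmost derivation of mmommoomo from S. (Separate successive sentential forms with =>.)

S=>FmS=>mSomS=>mFmSomS=>mmZmSomS=>mmomSomS=>mmomFomS=>mmommZomS=>mmommoomS=>mmommoomo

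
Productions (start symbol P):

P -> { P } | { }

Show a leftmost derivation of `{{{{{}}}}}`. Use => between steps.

P => {P} => {{P}} => {{{P}}} => {{{{P}}}} => {{{{{}}}}}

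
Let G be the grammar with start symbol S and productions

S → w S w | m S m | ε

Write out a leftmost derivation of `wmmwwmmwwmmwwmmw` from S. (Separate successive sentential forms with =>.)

S => wSw => wmSmw => wmmSmmw => wmmwSwmmw => wmmwwSwwmmw => wmmwwmSmwwmmw => wmmwwmmSmmwwmmw => wmmwwmmwSwmmwwmmw => wmmwwmmwwmmwwmmw

S => wSw   [S → w S w]
wSw => wmSmw   [S → m S m]
wmSmw => wmmSmmw   [S → m S m]
wmmSmmw => wmmwSwmmw   [S → w S w]
wmmwSwmmw => wmmwwSwwmmw   [S → w S w]
wmmwwSwwmmw => wmmwwmSmwwmmw   [S → m S m]
wmmwwmSmwwmmw => wmmwwmmSmmwwmmw   [S → m S m]
wmmwwmmSmmwwmmw => wmmwwmmwSwmmwwmmw   [S → w S w]
wmmwwmmwSwmmwwmmw => wmmwwmmwwmmwwmmw   [S → ε]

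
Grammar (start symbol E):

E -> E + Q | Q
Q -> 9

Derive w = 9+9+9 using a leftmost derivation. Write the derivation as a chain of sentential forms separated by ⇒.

E ⇒ E+Q ⇒ E+Q+Q ⇒ Q+Q+Q ⇒ 9+Q+Q ⇒ 9+9+Q ⇒ 9+9+9

E ⇒ E+Q   [E -> E + Q]
E+Q ⇒ E+Q+Q   [E -> E + Q]
E+Q+Q ⇒ Q+Q+Q   [E -> Q]
Q+Q+Q ⇒ 9+Q+Q   [Q -> 9]
9+Q+Q ⇒ 9+9+Q   [Q -> 9]
9+9+Q ⇒ 9+9+9   [Q -> 9]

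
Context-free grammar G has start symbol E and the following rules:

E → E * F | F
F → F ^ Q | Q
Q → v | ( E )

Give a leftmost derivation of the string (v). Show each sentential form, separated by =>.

E=>F=>Q=>(E)=>(F)=>(Q)=>(v)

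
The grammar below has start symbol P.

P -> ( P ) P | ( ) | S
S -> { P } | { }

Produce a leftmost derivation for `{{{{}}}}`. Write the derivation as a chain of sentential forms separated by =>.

P => S   [P -> S]
S => {P}   [S -> { P }]
{P} => {S}   [P -> S]
{S} => {{P}}   [S -> { P }]
{{P}} => {{S}}   [P -> S]
{{S}} => {{{P}}}   [S -> { P }]
{{{P}}} => {{{S}}}   [P -> S]
{{{S}}} => {{{{}}}}   [S -> { }]

P => S => {P} => {S} => {{P}} => {{S}} => {{{P}}} => {{{S}}} => {{{{}}}}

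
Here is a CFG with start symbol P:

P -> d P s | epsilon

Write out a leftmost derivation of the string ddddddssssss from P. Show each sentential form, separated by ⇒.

P ⇒ dPs   [P -> d P s]
dPs ⇒ ddPss   [P -> d P s]
ddPss ⇒ dddPsss   [P -> d P s]
dddPsss ⇒ ddddPssss   [P -> d P s]
ddddPssss ⇒ dddddPsssss   [P -> d P s]
dddddPsssss ⇒ ddddddPssssss   [P -> d P s]
ddddddPssssss ⇒ ddddddssssss   [P -> epsilon]

P ⇒ dPs ⇒ ddPss ⇒ dddPsss ⇒ ddddPssss ⇒ dddddPsssss ⇒ ddddddPssssss ⇒ ddddddssssss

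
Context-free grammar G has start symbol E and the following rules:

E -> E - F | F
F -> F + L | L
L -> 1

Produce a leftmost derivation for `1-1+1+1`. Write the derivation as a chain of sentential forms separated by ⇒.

E ⇒ E-F ⇒ F-F ⇒ L-F ⇒ 1-F ⇒ 1-F+L ⇒ 1-F+L+L ⇒ 1-L+L+L ⇒ 1-1+L+L ⇒ 1-1+1+L ⇒ 1-1+1+1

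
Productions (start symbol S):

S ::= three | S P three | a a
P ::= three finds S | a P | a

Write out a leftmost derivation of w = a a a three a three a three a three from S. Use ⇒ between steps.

S ⇒ S P three ⇒ S P three P three ⇒ S P three P three P three ⇒ S P three P three P three P three ⇒ a a P three P three P three P three ⇒ a a a three P three P three P three ⇒ a a a three a three P three P three ⇒ a a a three a three a three P three ⇒ a a a three a three a three a three

S ⇒ S P three   [S ::= S P three]
S P three ⇒ S P three P three   [S ::= S P three]
S P three P three ⇒ S P three P three P three   [S ::= S P three]
S P three P three P three ⇒ S P three P three P three P three   [S ::= S P three]
S P three P three P three P three ⇒ a a P three P three P three P three   [S ::= a a]
a a P three P three P three P three ⇒ a a a three P three P three P three   [P ::= a]
a a a three P three P three P three ⇒ a a a three a three P three P three   [P ::= a]
a a a three a three P three P three ⇒ a a a three a three a three P three   [P ::= a]
a a a three a three a three P three ⇒ a a a three a three a three a three   [P ::= a]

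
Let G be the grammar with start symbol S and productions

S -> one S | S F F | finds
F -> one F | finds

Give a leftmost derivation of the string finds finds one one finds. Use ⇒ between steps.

S ⇒ S F F ⇒ finds F F ⇒ finds finds F ⇒ finds finds one F ⇒ finds finds one one F ⇒ finds finds one one finds

S ⇒ S F F   [S -> S F F]
S F F ⇒ finds F F   [S -> finds]
finds F F ⇒ finds finds F   [F -> finds]
finds finds F ⇒ finds finds one F   [F -> one F]
finds finds one F ⇒ finds finds one one F   [F -> one F]
finds finds one one F ⇒ finds finds one one finds   [F -> finds]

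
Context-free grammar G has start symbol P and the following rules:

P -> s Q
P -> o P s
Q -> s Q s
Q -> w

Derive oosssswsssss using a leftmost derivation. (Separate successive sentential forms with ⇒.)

P ⇒ oPs ⇒ ooPss ⇒ oosQss ⇒ oossQsss ⇒ oosssQssss ⇒ oossssQsssss ⇒ oosssswsssss

P ⇒ oPs   [P -> o P s]
oPs ⇒ ooPss   [P -> o P s]
ooPss ⇒ oosQss   [P -> s Q]
oosQss ⇒ oossQsss   [Q -> s Q s]
oossQsss ⇒ oosssQssss   [Q -> s Q s]
oosssQssss ⇒ oossssQsssss   [Q -> s Q s]
oossssQsssss ⇒ oosssswsssss   [Q -> w]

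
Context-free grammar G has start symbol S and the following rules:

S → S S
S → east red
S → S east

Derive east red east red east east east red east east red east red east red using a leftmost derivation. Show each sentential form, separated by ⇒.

S ⇒ S S   [S → S S]
S S ⇒ east red S   [S → east red]
east red S ⇒ east red S S   [S → S S]
east red S S ⇒ east red S S S   [S → S S]
east red S S S ⇒ east red S S S S   [S → S S]
east red S S S S ⇒ east red S east S S S   [S → S east]
east red S east S S S ⇒ east red S S east S S S   [S → S S]
east red S S east S S S ⇒ east red S east S east S S S   [S → S east]
east red S east S east S S S ⇒ east red S east east S east S S S   [S → S east]
east red S east east S east S S S ⇒ east red east red east east S east S S S   [S → east red]
east red east red east east S east S S S ⇒ east red east red east east east red east S S S   [S → east red]
east red east red east east east red east S S S ⇒ east red east red east east east red east east red S S   [S → east red]
east red east red east east east red east east red S S ⇒ east red east red east east east red east east red east red S   [S → east red]
east red east red east east east red east east red east red S ⇒ east red east red east east east red east east red east red east red   [S → east red]

S ⇒ S S ⇒ east red S ⇒ east red S S ⇒ east red S S S ⇒ east red S S S S ⇒ east red S east S S S ⇒ east red S S east S S S ⇒ east red S east S east S S S ⇒ east red S east east S east S S S ⇒ east red east red east east S east S S S ⇒ east red east red east east east red east S S S ⇒ east red east red east east east red east east red S S ⇒ east red east red east east east red east east red east red S ⇒ east red east red east east east red east east red east red east red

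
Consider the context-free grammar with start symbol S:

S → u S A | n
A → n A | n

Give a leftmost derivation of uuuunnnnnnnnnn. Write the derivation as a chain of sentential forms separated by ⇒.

S ⇒ uSA ⇒ uuSAA ⇒ uuuSAAA ⇒ uuuuSAAAA ⇒ uuuunAAAA ⇒ uuuunnAAAA ⇒ uuuunnnAAA ⇒ uuuunnnnAAA ⇒ uuuunnnnnAA ⇒ uuuunnnnnnAA ⇒ uuuunnnnnnnAA ⇒ uuuunnnnnnnnA ⇒ uuuunnnnnnnnnA ⇒ uuuunnnnnnnnnn

S ⇒ uSA   [S → u S A]
uSA ⇒ uuSAA   [S → u S A]
uuSAA ⇒ uuuSAAA   [S → u S A]
uuuSAAA ⇒ uuuuSAAAA   [S → u S A]
uuuuSAAAA ⇒ uuuunAAAA   [S → n]
uuuunAAAA ⇒ uuuunnAAAA   [A → n A]
uuuunnAAAA ⇒ uuuunnnAAA   [A → n]
uuuunnnAAA ⇒ uuuunnnnAAA   [A → n A]
uuuunnnnAAA ⇒ uuuunnnnnAA   [A → n]
uuuunnnnnAA ⇒ uuuunnnnnnAA   [A → n A]
uuuunnnnnnAA ⇒ uuuunnnnnnnAA   [A → n A]
uuuunnnnnnnAA ⇒ uuuunnnnnnnnA   [A → n]
uuuunnnnnnnnA ⇒ uuuunnnnnnnnnA   [A → n A]
uuuunnnnnnnnnA ⇒ uuuunnnnnnnnnn   [A → n]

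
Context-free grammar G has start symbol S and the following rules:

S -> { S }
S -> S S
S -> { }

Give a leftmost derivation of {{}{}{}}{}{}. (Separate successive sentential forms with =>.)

S => SS => SSS => {S}SS => {SS}SS => {SSS}SS => {{}SS}SS => {{}{}S}SS => {{}{}{}}SS => {{}{}{}}{}S => {{}{}{}}{}{}

S => SS   [S -> S S]
SS => SSS   [S -> S S]
SSS => {S}SS   [S -> { S }]
{S}SS => {SS}SS   [S -> S S]
{SS}SS => {SSS}SS   [S -> S S]
{SSS}SS => {{}SS}SS   [S -> { }]
{{}SS}SS => {{}{}S}SS   [S -> { }]
{{}{}S}SS => {{}{}{}}SS   [S -> { }]
{{}{}{}}SS => {{}{}{}}{}S   [S -> { }]
{{}{}{}}{}S => {{}{}{}}{}{}   [S -> { }]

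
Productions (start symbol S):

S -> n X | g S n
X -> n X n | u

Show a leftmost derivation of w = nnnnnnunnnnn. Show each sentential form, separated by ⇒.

S ⇒ nX   [S -> n X]
nX ⇒ nnXn   [X -> n X n]
nnXn ⇒ nnnXnn   [X -> n X n]
nnnXnn ⇒ nnnnXnnn   [X -> n X n]
nnnnXnnn ⇒ nnnnnXnnnn   [X -> n X n]
nnnnnXnnnn ⇒ nnnnnnXnnnnn   [X -> n X n]
nnnnnnXnnnnn ⇒ nnnnnnunnnnn   [X -> u]

S⇒nX⇒nnXn⇒nnnXnn⇒nnnnXnnn⇒nnnnnXnnnn⇒nnnnnnXnnnnn⇒nnnnnnunnnnn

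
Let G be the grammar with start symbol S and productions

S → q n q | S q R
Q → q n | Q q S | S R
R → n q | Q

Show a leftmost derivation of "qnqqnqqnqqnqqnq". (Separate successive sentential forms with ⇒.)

S⇒SqR⇒SqRqR⇒SqRqRqR⇒SqRqRqRqR⇒qnqqRqRqRqR⇒qnqqnqqRqRqR⇒qnqqnqqnqqRqR⇒qnqqnqqnqqnqqR⇒qnqqnqqnqqnqqnq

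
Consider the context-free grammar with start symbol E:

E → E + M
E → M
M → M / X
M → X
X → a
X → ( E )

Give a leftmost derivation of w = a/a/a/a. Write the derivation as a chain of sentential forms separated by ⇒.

E ⇒ M   [E → M]
M ⇒ M/X   [M → M / X]
M/X ⇒ M/X/X   [M → M / X]
M/X/X ⇒ M/X/X/X   [M → M / X]
M/X/X/X ⇒ X/X/X/X   [M → X]
X/X/X/X ⇒ a/X/X/X   [X → a]
a/X/X/X ⇒ a/a/X/X   [X → a]
a/a/X/X ⇒ a/a/a/X   [X → a]
a/a/a/X ⇒ a/a/a/a   [X → a]

E ⇒ M ⇒ M/X ⇒ M/X/X ⇒ M/X/X/X ⇒ X/X/X/X ⇒ a/X/X/X ⇒ a/a/X/X ⇒ a/a/a/X ⇒ a/a/a/a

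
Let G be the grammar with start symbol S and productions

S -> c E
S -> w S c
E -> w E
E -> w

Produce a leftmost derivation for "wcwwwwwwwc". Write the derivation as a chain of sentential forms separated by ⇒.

S ⇒ wSc ⇒ wcEc ⇒ wcwEc ⇒ wcwwEc ⇒ wcwwwEc ⇒ wcwwwwEc ⇒ wcwwwwwEc ⇒ wcwwwwwwEc ⇒ wcwwwwwwwc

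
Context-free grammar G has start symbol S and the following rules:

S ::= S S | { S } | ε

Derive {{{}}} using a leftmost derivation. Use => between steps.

S => SS => SSS => {S}SS => {SS}SS => {{S}S}SS => {{SS}S}SS => {{{S}S}S}SS => {{{}S}S}SS => {{{}}S}SS => {{{}}}SS => {{{}}}S => {{{}}}

S => SS   [S ::= S S]
SS => SSS   [S ::= S S]
SSS => {S}SS   [S ::= { S }]
{S}SS => {SS}SS   [S ::= S S]
{SS}SS => {{S}S}SS   [S ::= { S }]
{{S}S}SS => {{SS}S}SS   [S ::= S S]
{{SS}S}SS => {{{S}S}S}SS   [S ::= { S }]
{{{S}S}S}SS => {{{}S}S}SS   [S ::= ε]
{{{}S}S}SS => {{{}}S}SS   [S ::= ε]
{{{}}S}SS => {{{}}}SS   [S ::= ε]
{{{}}}SS => {{{}}}S   [S ::= ε]
{{{}}}S => {{{}}}   [S ::= ε]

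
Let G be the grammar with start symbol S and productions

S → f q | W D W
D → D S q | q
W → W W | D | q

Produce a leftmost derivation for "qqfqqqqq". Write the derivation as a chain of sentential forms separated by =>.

S=>WDW=>WWDW=>WWWDW=>DWWDW=>qWWDW=>qDWDW=>qDSqWDW=>qqSqWDW=>qqfqqWDW=>qqfqqqDW=>qqfqqqqW=>qqfqqqqq

S => WDW   [S → W D W]
WDW => WWDW   [W → W W]
WWDW => WWWDW   [W → W W]
WWWDW => DWWDW   [W → D]
DWWDW => qWWDW   [D → q]
qWWDW => qDWDW   [W → D]
qDWDW => qDSqWDW   [D → D S q]
qDSqWDW => qqSqWDW   [D → q]
qqSqWDW => qqfqqWDW   [S → f q]
qqfqqWDW => qqfqqqDW   [W → q]
qqfqqqDW => qqfqqqqW   [D → q]
qqfqqqqW => qqfqqqqq   [W → q]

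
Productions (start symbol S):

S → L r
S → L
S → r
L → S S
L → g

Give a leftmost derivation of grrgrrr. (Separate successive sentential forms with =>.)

S => Lr => SSr => LSr => SSSr => LrSSr => SSrSSr => LSrSSr => gSrSSr => grrSSr => grrLrSr => grrgrSr => grrgrrr

S => Lr   [S → L r]
Lr => SSr   [L → S S]
SSr => LSr   [S → L]
LSr => SSSr   [L → S S]
SSSr => LrSSr   [S → L r]
LrSSr => SSrSSr   [L → S S]
SSrSSr => LSrSSr   [S → L]
LSrSSr => gSrSSr   [L → g]
gSrSSr => grrSSr   [S → r]
grrSSr => grrLrSr   [S → L r]
grrLrSr => grrgrSr   [L → g]
grrgrSr => grrgrrr   [S → r]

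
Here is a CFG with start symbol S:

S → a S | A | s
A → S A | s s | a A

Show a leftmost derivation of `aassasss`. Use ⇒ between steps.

S ⇒ aS ⇒ aaS ⇒ aaA ⇒ aaSA ⇒ aaAA ⇒ aassA ⇒ aassaA ⇒ aassaSA ⇒ aassasA ⇒ aassasss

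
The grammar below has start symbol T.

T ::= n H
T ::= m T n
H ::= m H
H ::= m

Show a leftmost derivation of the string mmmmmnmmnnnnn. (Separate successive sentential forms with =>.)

T=>mTn=>mmTnn=>mmmTnnn=>mmmmTnnnn=>mmmmmTnnnnn=>mmmmmnHnnnnn=>mmmmmnmHnnnnn=>mmmmmnmmnnnnn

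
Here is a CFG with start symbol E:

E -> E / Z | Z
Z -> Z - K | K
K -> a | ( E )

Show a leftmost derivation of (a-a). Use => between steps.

E => Z   [E -> Z]
Z => K   [Z -> K]
K => (E)   [K -> ( E )]
(E) => (Z)   [E -> Z]
(Z) => (Z-K)   [Z -> Z - K]
(Z-K) => (K-K)   [Z -> K]
(K-K) => (a-K)   [K -> a]
(a-K) => (a-a)   [K -> a]

E=>Z=>K=>(E)=>(Z)=>(Z-K)=>(K-K)=>(a-K)=>(a-a)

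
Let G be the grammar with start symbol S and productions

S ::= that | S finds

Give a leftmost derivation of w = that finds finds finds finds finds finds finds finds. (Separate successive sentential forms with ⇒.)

S ⇒ S finds ⇒ S finds finds ⇒ S finds finds finds ⇒ S finds finds finds finds ⇒ S finds finds finds finds finds ⇒ S finds finds finds finds finds finds ⇒ S finds finds finds finds finds finds finds ⇒ S finds finds finds finds finds finds finds finds ⇒ that finds finds finds finds finds finds finds finds

S ⇒ S finds   [S ::= S finds]
S finds ⇒ S finds finds   [S ::= S finds]
S finds finds ⇒ S finds finds finds   [S ::= S finds]
S finds finds finds ⇒ S finds finds finds finds   [S ::= S finds]
S finds finds finds finds ⇒ S finds finds finds finds finds   [S ::= S finds]
S finds finds finds finds finds ⇒ S finds finds finds finds finds finds   [S ::= S finds]
S finds finds finds finds finds finds ⇒ S finds finds finds finds finds finds finds   [S ::= S finds]
S finds finds finds finds finds finds finds ⇒ S finds finds finds finds finds finds finds finds   [S ::= S finds]
S finds finds finds finds finds finds finds finds ⇒ that finds finds finds finds finds finds finds finds   [S ::= that]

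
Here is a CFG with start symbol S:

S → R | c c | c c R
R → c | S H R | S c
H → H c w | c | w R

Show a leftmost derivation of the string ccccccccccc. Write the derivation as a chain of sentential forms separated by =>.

S => ccR   [S → c c R]
ccR => ccSc   [R → S c]
ccSc => ccccRc   [S → c c R]
ccccRc => ccccSHRc   [R → S H R]
ccccSHRc => ccccRHRc   [S → R]
ccccRHRc => ccccScHRc   [R → S c]
ccccScHRc => ccccccRcHRc   [S → c c R]
ccccccRcHRc => ccccccccHRc   [R → c]
ccccccccHRc => cccccccccRc   [H → c]
cccccccccRc => ccccccccccc   [R → c]

S=>ccR=>ccSc=>ccccRc=>ccccSHRc=>ccccRHRc=>ccccScHRc=>ccccccRcHRc=>ccccccccHRc=>cccccccccRc=>ccccccccccc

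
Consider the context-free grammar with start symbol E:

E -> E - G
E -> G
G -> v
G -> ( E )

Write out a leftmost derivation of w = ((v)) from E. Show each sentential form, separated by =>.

E => G   [E -> G]
G => (E)   [G -> ( E )]
(E) => (G)   [E -> G]
(G) => ((E))   [G -> ( E )]
((E)) => ((G))   [E -> G]
((G)) => ((v))   [G -> v]

E => G => (E) => (G) => ((E)) => ((G)) => ((v))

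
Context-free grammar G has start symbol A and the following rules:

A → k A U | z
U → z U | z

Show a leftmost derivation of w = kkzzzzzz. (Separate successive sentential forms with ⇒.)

A⇒kAU⇒kkAUU⇒kkzUU⇒kkzzU⇒kkzzzU⇒kkzzzzU⇒kkzzzzzU⇒kkzzzzzz

A ⇒ kAU   [A → k A U]
kAU ⇒ kkAUU   [A → k A U]
kkAUU ⇒ kkzUU   [A → z]
kkzUU ⇒ kkzzU   [U → z]
kkzzU ⇒ kkzzzU   [U → z U]
kkzzzU ⇒ kkzzzzU   [U → z U]
kkzzzzU ⇒ kkzzzzzU   [U → z U]
kkzzzzzU ⇒ kkzzzzzz   [U → z]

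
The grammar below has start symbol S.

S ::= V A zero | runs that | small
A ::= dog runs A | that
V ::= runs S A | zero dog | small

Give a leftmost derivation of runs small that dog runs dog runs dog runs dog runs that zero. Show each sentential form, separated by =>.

S => V A zero => runs S A A zero => runs small A A zero => runs small that A zero => runs small that dog runs A zero => runs small that dog runs dog runs A zero => runs small that dog runs dog runs dog runs A zero => runs small that dog runs dog runs dog runs dog runs A zero => runs small that dog runs dog runs dog runs dog runs that zero

S => V A zero   [S ::= V A zero]
V A zero => runs S A A zero   [V ::= runs S A]
runs S A A zero => runs small A A zero   [S ::= small]
runs small A A zero => runs small that A zero   [A ::= that]
runs small that A zero => runs small that dog runs A zero   [A ::= dog runs A]
runs small that dog runs A zero => runs small that dog runs dog runs A zero   [A ::= dog runs A]
runs small that dog runs dog runs A zero => runs small that dog runs dog runs dog runs A zero   [A ::= dog runs A]
runs small that dog runs dog runs dog runs A zero => runs small that dog runs dog runs dog runs dog runs A zero   [A ::= dog runs A]
runs small that dog runs dog runs dog runs dog runs A zero => runs small that dog runs dog runs dog runs dog runs that zero   [A ::= that]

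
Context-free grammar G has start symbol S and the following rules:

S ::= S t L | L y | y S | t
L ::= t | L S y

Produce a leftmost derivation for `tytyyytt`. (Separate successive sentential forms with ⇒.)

S⇒StL⇒LytL⇒LSyytL⇒tSyytL⇒tySyytL⇒tyLyyytL⇒tytyyytL⇒tytyyytt

S ⇒ StL   [S ::= S t L]
StL ⇒ LytL   [S ::= L y]
LytL ⇒ LSyytL   [L ::= L S y]
LSyytL ⇒ tSyytL   [L ::= t]
tSyytL ⇒ tySyytL   [S ::= y S]
tySyytL ⇒ tyLyyytL   [S ::= L y]
tyLyyytL ⇒ tytyyytL   [L ::= t]
tytyyytL ⇒ tytyyytt   [L ::= t]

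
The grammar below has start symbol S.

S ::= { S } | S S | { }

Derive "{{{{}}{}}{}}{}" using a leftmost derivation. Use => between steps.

S => SS => {S}S => {SS}S => {{S}S}S => {{SS}S}S => {{{S}S}S}S => {{{{}}S}S}S => {{{{}}{}}S}S => {{{{}}{}}{}}S => {{{{}}{}}{}}{}

S => SS   [S ::= S S]
SS => {S}S   [S ::= { S }]
{S}S => {SS}S   [S ::= S S]
{SS}S => {{S}S}S   [S ::= { S }]
{{S}S}S => {{SS}S}S   [S ::= S S]
{{SS}S}S => {{{S}S}S}S   [S ::= { S }]
{{{S}S}S}S => {{{{}}S}S}S   [S ::= { }]
{{{{}}S}S}S => {{{{}}{}}S}S   [S ::= { }]
{{{{}}{}}S}S => {{{{}}{}}{}}S   [S ::= { }]
{{{{}}{}}{}}S => {{{{}}{}}{}}{}   [S ::= { }]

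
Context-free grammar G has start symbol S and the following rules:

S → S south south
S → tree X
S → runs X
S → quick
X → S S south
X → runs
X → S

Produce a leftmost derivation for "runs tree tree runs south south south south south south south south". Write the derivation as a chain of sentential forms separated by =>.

S => runs X => runs S => runs tree X => runs tree S => runs tree S south south => runs tree S south south south south => runs tree S south south south south south south => runs tree S south south south south south south south south => runs tree tree X south south south south south south south south => runs tree tree runs south south south south south south south south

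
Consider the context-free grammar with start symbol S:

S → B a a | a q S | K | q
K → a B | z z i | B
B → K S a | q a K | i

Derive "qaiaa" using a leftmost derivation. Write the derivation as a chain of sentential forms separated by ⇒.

S ⇒ Baa ⇒ qaKaa ⇒ qaBaa ⇒ qaiaa

S ⇒ Baa   [S → B a a]
Baa ⇒ qaKaa   [B → q a K]
qaKaa ⇒ qaBaa   [K → B]
qaBaa ⇒ qaiaa   [B → i]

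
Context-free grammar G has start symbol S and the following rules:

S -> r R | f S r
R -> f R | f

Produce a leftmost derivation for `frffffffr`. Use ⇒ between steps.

S ⇒ fSr   [S -> f S r]
fSr ⇒ frRr   [S -> r R]
frRr ⇒ frfRr   [R -> f R]
frfRr ⇒ frffRr   [R -> f R]
frffRr ⇒ frfffRr   [R -> f R]
frfffRr ⇒ frffffRr   [R -> f R]
frffffRr ⇒ frfffffRr   [R -> f R]
frfffffRr ⇒ frffffffr   [R -> f]

S⇒fSr⇒frRr⇒frfRr⇒frffRr⇒frfffRr⇒frffffRr⇒frfffffRr⇒frffffffr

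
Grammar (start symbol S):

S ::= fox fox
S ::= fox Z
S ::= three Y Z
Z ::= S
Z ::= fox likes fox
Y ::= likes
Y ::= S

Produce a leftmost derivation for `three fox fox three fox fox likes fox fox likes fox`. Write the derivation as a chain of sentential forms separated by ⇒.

S ⇒ three Y Z ⇒ three S Z ⇒ three fox fox Z ⇒ three fox fox S ⇒ three fox fox three Y Z ⇒ three fox fox three S Z ⇒ three fox fox three fox Z Z ⇒ three fox fox three fox fox likes fox Z ⇒ three fox fox three fox fox likes fox fox likes fox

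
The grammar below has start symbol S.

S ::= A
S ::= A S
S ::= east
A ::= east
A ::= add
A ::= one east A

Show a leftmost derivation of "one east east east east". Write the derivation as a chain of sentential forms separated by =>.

S => A S   [S ::= A S]
A S => one east A S   [A ::= one east A]
one east A S => one east east S   [A ::= east]
one east east S => one east east A S   [S ::= A S]
one east east A S => one east east east S   [A ::= east]
one east east east S => one east east east east   [S ::= east]

S => A S => one east A S => one east east S => one east east A S => one east east east S => one east east east east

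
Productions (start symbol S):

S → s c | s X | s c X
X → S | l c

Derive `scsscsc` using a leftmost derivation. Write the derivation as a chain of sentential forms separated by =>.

S => scX => scS => scsX => scsS => scsscX => scsscS => scsscsc

S => scX   [S → s c X]
scX => scS   [X → S]
scS => scsX   [S → s X]
scsX => scsS   [X → S]
scsS => scsscX   [S → s c X]
scsscX => scsscS   [X → S]
scsscS => scsscsc   [S → s c]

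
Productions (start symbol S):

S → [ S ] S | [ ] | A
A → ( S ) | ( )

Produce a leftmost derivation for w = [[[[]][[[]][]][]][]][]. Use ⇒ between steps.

S ⇒ [S]S   [S → [ S ] S]
[S]S ⇒ [[S]S]S   [S → [ S ] S]
[[S]S]S ⇒ [[[S]S]S]S   [S → [ S ] S]
[[[S]S]S]S ⇒ [[[[]]S]S]S   [S → [ ]]
[[[[]]S]S]S ⇒ [[[[]][S]S]S]S   [S → [ S ] S]
[[[[]][S]S]S]S ⇒ [[[[]][[S]S]S]S]S   [S → [ S ] S]
[[[[]][[S]S]S]S]S ⇒ [[[[]][[[]]S]S]S]S   [S → [ ]]
[[[[]][[[]]S]S]S]S ⇒ [[[[]][[[]][]]S]S]S   [S → [ ]]
[[[[]][[[]][]]S]S]S ⇒ [[[[]][[[]][]][]]S]S   [S → [ ]]
[[[[]][[[]][]][]]S]S ⇒ [[[[]][[[]][]][]][]]S   [S → [ ]]
[[[[]][[[]][]][]][]]S ⇒ [[[[]][[[]][]][]][]][]   [S → [ ]]

S ⇒ [S]S ⇒ [[S]S]S ⇒ [[[S]S]S]S ⇒ [[[[]]S]S]S ⇒ [[[[]][S]S]S]S ⇒ [[[[]][[S]S]S]S]S ⇒ [[[[]][[[]]S]S]S]S ⇒ [[[[]][[[]][]]S]S]S ⇒ [[[[]][[[]][]][]]S]S ⇒ [[[[]][[[]][]][]][]]S ⇒ [[[[]][[[]][]][]][]][]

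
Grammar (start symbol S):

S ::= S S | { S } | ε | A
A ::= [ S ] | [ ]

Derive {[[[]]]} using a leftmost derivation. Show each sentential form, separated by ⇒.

S ⇒ {S} ⇒ {A} ⇒ {[S]} ⇒ {[SS]} ⇒ {[AS]} ⇒ {[[S]S]} ⇒ {[[A]S]} ⇒ {[[[S]]S]} ⇒ {[[[]]S]} ⇒ {[[[]]]}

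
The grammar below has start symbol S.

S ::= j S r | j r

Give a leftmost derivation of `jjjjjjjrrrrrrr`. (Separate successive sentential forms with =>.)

S => jSr => jjSrr => jjjSrrr => jjjjSrrrr => jjjjjSrrrrr => jjjjjjSrrrrrr => jjjjjjjrrrrrrr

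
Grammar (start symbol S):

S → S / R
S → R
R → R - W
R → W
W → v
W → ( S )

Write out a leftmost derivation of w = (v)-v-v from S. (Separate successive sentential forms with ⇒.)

S ⇒ R   [S → R]
R ⇒ R-W   [R → R - W]
R-W ⇒ R-W-W   [R → R - W]
R-W-W ⇒ W-W-W   [R → W]
W-W-W ⇒ (S)-W-W   [W → ( S )]
(S)-W-W ⇒ (R)-W-W   [S → R]
(R)-W-W ⇒ (W)-W-W   [R → W]
(W)-W-W ⇒ (v)-W-W   [W → v]
(v)-W-W ⇒ (v)-v-W   [W → v]
(v)-v-W ⇒ (v)-v-v   [W → v]

S⇒R⇒R-W⇒R-W-W⇒W-W-W⇒(S)-W-W⇒(R)-W-W⇒(W)-W-W⇒(v)-W-W⇒(v)-v-W⇒(v)-v-v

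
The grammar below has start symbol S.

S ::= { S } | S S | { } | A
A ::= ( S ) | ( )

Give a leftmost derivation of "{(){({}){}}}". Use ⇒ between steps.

S ⇒ {S}   [S ::= { S }]
{S} ⇒ {SS}   [S ::= S S]
{SS} ⇒ {AS}   [S ::= A]
{AS} ⇒ {()S}   [A ::= ( )]
{()S} ⇒ {(){S}}   [S ::= { S }]
{(){S}} ⇒ {(){SS}}   [S ::= S S]
{(){SS}} ⇒ {(){AS}}   [S ::= A]
{(){AS}} ⇒ {(){(S)S}}   [A ::= ( S )]
{(){(S)S}} ⇒ {(){({})S}}   [S ::= { }]
{(){({})S}} ⇒ {(){({}){}}}   [S ::= { }]

S ⇒ {S} ⇒ {SS} ⇒ {AS} ⇒ {()S} ⇒ {(){S}} ⇒ {(){SS}} ⇒ {(){AS}} ⇒ {(){(S)S}} ⇒ {(){({})S}} ⇒ {(){({}){}}}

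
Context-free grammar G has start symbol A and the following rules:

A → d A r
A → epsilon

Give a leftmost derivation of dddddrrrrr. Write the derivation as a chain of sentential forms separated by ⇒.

A ⇒ dAr ⇒ ddArr ⇒ dddArrr ⇒ ddddArrrr ⇒ dddddArrrrr ⇒ dddddrrrrr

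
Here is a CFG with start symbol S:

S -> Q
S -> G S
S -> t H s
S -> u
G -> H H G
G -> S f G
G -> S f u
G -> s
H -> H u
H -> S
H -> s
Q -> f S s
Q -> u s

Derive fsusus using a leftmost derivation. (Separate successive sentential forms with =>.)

S => Q   [S -> Q]
Q => fSs   [Q -> f S s]
fSs => fGSs   [S -> G S]
fGSs => fHHGSs   [G -> H H G]
fHHGSs => fsHGSs   [H -> s]
fsHGSs => fsSGSs   [H -> S]
fsSGSs => fsuGSs   [S -> u]
fsuGSs => fsusSs   [G -> s]
fsusSs => fsusus   [S -> u]

S=>Q=>fSs=>fGSs=>fHHGSs=>fsHGSs=>fsSGSs=>fsuGSs=>fsusSs=>fsusus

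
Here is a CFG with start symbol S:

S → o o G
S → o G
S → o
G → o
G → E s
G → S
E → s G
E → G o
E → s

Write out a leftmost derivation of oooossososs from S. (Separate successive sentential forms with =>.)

S => ooG => ooS => ooooG => ooooEs => oooosGs => oooosEss => oooosGoss => oooosEsoss => oooossGsoss => oooossososs

S => ooG   [S → o o G]
ooG => ooS   [G → S]
ooS => ooooG   [S → o o G]
ooooG => ooooEs   [G → E s]
ooooEs => oooosGs   [E → s G]
oooosGs => oooosEss   [G → E s]
oooosEss => oooosGoss   [E → G o]
oooosGoss => oooosEsoss   [G → E s]
oooosEsoss => oooossGsoss   [E → s G]
oooossGsoss => oooossososs   [G → o]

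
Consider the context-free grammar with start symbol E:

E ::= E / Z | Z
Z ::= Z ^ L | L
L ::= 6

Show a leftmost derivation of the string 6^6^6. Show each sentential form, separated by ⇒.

E ⇒ Z ⇒ Z^L ⇒ Z^L^L ⇒ L^L^L ⇒ 6^L^L ⇒ 6^6^L ⇒ 6^6^6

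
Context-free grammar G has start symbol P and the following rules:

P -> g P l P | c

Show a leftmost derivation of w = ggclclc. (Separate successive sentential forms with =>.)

P => gPlP   [P -> g P l P]
gPlP => ggPlPlP   [P -> g P l P]
ggPlPlP => ggclPlP   [P -> c]
ggclPlP => ggclclP   [P -> c]
ggclclP => ggclclc   [P -> c]

P => gPlP => ggPlPlP => ggclPlP => ggclclP => ggclclc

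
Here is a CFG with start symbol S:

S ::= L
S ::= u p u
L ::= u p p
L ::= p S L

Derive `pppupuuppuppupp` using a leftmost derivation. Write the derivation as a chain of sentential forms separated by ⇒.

S⇒L⇒pSL⇒pLL⇒ppSLL⇒ppLLL⇒pppSLLL⇒pppupuLLL⇒pppupuuppLL⇒pppupuuppuppL⇒pppupuuppuppupp

S ⇒ L   [S ::= L]
L ⇒ pSL   [L ::= p S L]
pSL ⇒ pLL   [S ::= L]
pLL ⇒ ppSLL   [L ::= p S L]
ppSLL ⇒ ppLLL   [S ::= L]
ppLLL ⇒ pppSLLL   [L ::= p S L]
pppSLLL ⇒ pppupuLLL   [S ::= u p u]
pppupuLLL ⇒ pppupuuppLL   [L ::= u p p]
pppupuuppLL ⇒ pppupuuppuppL   [L ::= u p p]
pppupuuppuppL ⇒ pppupuuppuppupp   [L ::= u p p]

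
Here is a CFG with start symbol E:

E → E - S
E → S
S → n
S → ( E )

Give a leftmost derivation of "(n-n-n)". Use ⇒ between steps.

E⇒S⇒(E)⇒(E-S)⇒(E-S-S)⇒(S-S-S)⇒(n-S-S)⇒(n-n-S)⇒(n-n-n)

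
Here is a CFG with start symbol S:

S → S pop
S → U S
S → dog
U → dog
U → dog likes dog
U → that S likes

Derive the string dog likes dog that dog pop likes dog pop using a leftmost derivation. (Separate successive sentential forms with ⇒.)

S ⇒ U S ⇒ dog likes dog S ⇒ dog likes dog S pop ⇒ dog likes dog U S pop ⇒ dog likes dog that S likes S pop ⇒ dog likes dog that S pop likes S pop ⇒ dog likes dog that dog pop likes S pop ⇒ dog likes dog that dog pop likes dog pop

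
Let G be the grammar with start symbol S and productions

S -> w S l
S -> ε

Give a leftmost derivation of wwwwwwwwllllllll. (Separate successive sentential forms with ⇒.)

S ⇒ wSl ⇒ wwSll ⇒ wwwSlll ⇒ wwwwSllll ⇒ wwwwwSlllll ⇒ wwwwwwSllllll ⇒ wwwwwwwSlllllll ⇒ wwwwwwwwSllllllll ⇒ wwwwwwwwllllllll

S ⇒ wSl   [S -> w S l]
wSl ⇒ wwSll   [S -> w S l]
wwSll ⇒ wwwSlll   [S -> w S l]
wwwSlll ⇒ wwwwSllll   [S -> w S l]
wwwwSllll ⇒ wwwwwSlllll   [S -> w S l]
wwwwwSlllll ⇒ wwwwwwSllllll   [S -> w S l]
wwwwwwSllllll ⇒ wwwwwwwSlllllll   [S -> w S l]
wwwwwwwSlllllll ⇒ wwwwwwwwSllllllll   [S -> w S l]
wwwwwwwwSllllllll ⇒ wwwwwwwwllllllll   [S -> ε]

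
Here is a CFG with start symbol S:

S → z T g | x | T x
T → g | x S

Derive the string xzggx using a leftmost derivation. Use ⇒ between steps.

S⇒Tx⇒xSx⇒xzTgx⇒xzggx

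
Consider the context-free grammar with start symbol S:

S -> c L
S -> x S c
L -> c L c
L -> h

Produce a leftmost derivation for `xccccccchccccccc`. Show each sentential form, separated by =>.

S=>xSc=>xcLc=>xccLcc=>xcccLccc=>xccccLcccc=>xcccccLccccc=>xccccccLcccccc=>xcccccccLccccccc=>xccccccchccccccc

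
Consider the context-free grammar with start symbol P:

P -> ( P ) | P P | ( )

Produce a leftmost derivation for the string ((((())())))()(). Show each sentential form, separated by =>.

P=>PP=>(P)P=>((P))P=>(((P)))P=>(((PP)))P=>((((P)P)))P=>((((())P)))P=>((((())())))P=>((((())())))PP=>((((())())))()P=>((((())())))()()

P => PP   [P -> P P]
PP => (P)P   [P -> ( P )]
(P)P => ((P))P   [P -> ( P )]
((P))P => (((P)))P   [P -> ( P )]
(((P)))P => (((PP)))P   [P -> P P]
(((PP)))P => ((((P)P)))P   [P -> ( P )]
((((P)P)))P => ((((())P)))P   [P -> ( )]
((((())P)))P => ((((())())))P   [P -> ( )]
((((())())))P => ((((())())))PP   [P -> P P]
((((())())))PP => ((((())())))()P   [P -> ( )]
((((())())))()P => ((((())())))()()   [P -> ( )]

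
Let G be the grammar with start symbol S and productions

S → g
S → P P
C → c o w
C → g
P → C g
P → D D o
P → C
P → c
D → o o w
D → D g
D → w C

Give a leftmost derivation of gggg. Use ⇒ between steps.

S ⇒ PP ⇒ CgP ⇒ ggP ⇒ ggCg ⇒ gggg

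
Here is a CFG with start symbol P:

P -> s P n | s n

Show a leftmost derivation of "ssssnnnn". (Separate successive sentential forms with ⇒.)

P ⇒ sPn ⇒ ssPnn ⇒ sssPnnn ⇒ ssssnnnn

P ⇒ sPn   [P -> s P n]
sPn ⇒ ssPnn   [P -> s P n]
ssPnn ⇒ sssPnnn   [P -> s P n]
sssPnnn ⇒ ssssnnnn   [P -> s n]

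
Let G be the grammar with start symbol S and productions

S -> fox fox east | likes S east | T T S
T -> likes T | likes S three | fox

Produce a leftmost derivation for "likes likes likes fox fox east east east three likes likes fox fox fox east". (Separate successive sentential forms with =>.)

S => T T S   [S -> T T S]
T T S => likes S three T S   [T -> likes S three]
likes S three T S => likes likes S east three T S   [S -> likes S east]
likes likes S east three T S => likes likes likes S east east three T S   [S -> likes S east]
likes likes likes S east east three T S => likes likes likes fox fox east east east three T S   [S -> fox fox east]
likes likes likes fox fox east east east three T S => likes likes likes fox fox east east east three likes T S   [T -> likes T]
likes likes likes fox fox east east east three likes T S => likes likes likes fox fox east east east three likes likes T S   [T -> likes T]
likes likes likes fox fox east east east three likes likes T S => likes likes likes fox fox east east east three likes likes fox S   [T -> fox]
likes likes likes fox fox east east east three likes likes fox S => likes likes likes fox fox east east east three likes likes fox fox fox east   [S -> fox fox east]

S => T T S => likes S three T S => likes likes S east three T S => likes likes likes S east east three T S => likes likes likes fox fox east east east three T S => likes likes likes fox fox east east east three likes T S => likes likes likes fox fox east east east three likes likes T S => likes likes likes fox fox east east east three likes likes fox S => likes likes likes fox fox east east east three likes likes fox fox fox east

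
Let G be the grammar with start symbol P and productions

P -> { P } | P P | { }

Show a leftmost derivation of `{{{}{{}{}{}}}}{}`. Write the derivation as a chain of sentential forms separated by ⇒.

P⇒PP⇒{P}P⇒{{P}}P⇒{{PP}}P⇒{{{}P}}P⇒{{{}{P}}}P⇒{{{}{PP}}}P⇒{{{}{{}P}}}P⇒{{{}{{}PP}}}P⇒{{{}{{}{}P}}}P⇒{{{}{{}{}{}}}}P⇒{{{}{{}{}{}}}}{}

P ⇒ PP   [P -> P P]
PP ⇒ {P}P   [P -> { P }]
{P}P ⇒ {{P}}P   [P -> { P }]
{{P}}P ⇒ {{PP}}P   [P -> P P]
{{PP}}P ⇒ {{{}P}}P   [P -> { }]
{{{}P}}P ⇒ {{{}{P}}}P   [P -> { P }]
{{{}{P}}}P ⇒ {{{}{PP}}}P   [P -> P P]
{{{}{PP}}}P ⇒ {{{}{{}P}}}P   [P -> { }]
{{{}{{}P}}}P ⇒ {{{}{{}PP}}}P   [P -> P P]
{{{}{{}PP}}}P ⇒ {{{}{{}{}P}}}P   [P -> { }]
{{{}{{}{}P}}}P ⇒ {{{}{{}{}{}}}}P   [P -> { }]
{{{}{{}{}{}}}}P ⇒ {{{}{{}{}{}}}}{}   [P -> { }]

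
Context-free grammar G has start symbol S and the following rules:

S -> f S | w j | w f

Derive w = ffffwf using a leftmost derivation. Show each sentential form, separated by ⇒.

S ⇒ fS ⇒ ffS ⇒ fffS ⇒ ffffS ⇒ ffffwf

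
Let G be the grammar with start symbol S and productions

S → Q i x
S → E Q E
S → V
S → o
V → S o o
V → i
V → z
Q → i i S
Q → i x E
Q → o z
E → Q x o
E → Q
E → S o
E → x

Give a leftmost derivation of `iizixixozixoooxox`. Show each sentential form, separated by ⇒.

S ⇒ EQE ⇒ QQE ⇒ iiSQE ⇒ iiVQE ⇒ iizQE ⇒ iizixEE ⇒ iizixQxoE ⇒ iizixixExoE ⇒ iizixixSoxoE ⇒ iizixixVoxoE ⇒ iizixixSoooxoE ⇒ iizixixQixoooxoE ⇒ iizixixozixoooxoE ⇒ iizixixozixoooxox

S ⇒ EQE   [S → E Q E]
EQE ⇒ QQE   [E → Q]
QQE ⇒ iiSQE   [Q → i i S]
iiSQE ⇒ iiVQE   [S → V]
iiVQE ⇒ iizQE   [V → z]
iizQE ⇒ iizixEE   [Q → i x E]
iizixEE ⇒ iizixQxoE   [E → Q x o]
iizixQxoE ⇒ iizixixExoE   [Q → i x E]
iizixixExoE ⇒ iizixixSoxoE   [E → S o]
iizixixSoxoE ⇒ iizixixVoxoE   [S → V]
iizixixVoxoE ⇒ iizixixSoooxoE   [V → S o o]
iizixixSoooxoE ⇒ iizixixQixoooxoE   [S → Q i x]
iizixixQixoooxoE ⇒ iizixixozixoooxoE   [Q → o z]
iizixixozixoooxoE ⇒ iizixixozixoooxox   [E → x]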